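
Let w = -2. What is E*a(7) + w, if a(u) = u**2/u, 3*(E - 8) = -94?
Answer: -496/3 ≈ -165.33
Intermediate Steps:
E = -70/3 (E = 8 + (1/3)*(-94) = 8 - 94/3 = -70/3 ≈ -23.333)
a(u) = u
E*a(7) + w = -70/3*7 - 2 = -490/3 - 2 = -496/3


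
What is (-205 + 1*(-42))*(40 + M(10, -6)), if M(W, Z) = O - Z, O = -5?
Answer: -10127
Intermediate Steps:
M(W, Z) = -5 - Z
(-205 + 1*(-42))*(40 + M(10, -6)) = (-205 + 1*(-42))*(40 + (-5 - 1*(-6))) = (-205 - 42)*(40 + (-5 + 6)) = -247*(40 + 1) = -247*41 = -10127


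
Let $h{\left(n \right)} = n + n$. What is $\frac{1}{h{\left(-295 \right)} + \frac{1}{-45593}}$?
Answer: $- \frac{45593}{26899871} \approx -0.0016949$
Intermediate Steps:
$h{\left(n \right)} = 2 n$
$\frac{1}{h{\left(-295 \right)} + \frac{1}{-45593}} = \frac{1}{2 \left(-295\right) + \frac{1}{-45593}} = \frac{1}{-590 - \frac{1}{45593}} = \frac{1}{- \frac{26899871}{45593}} = - \frac{45593}{26899871}$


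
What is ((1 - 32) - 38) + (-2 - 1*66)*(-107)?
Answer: 7207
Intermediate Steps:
((1 - 32) - 38) + (-2 - 1*66)*(-107) = (-31 - 38) + (-2 - 66)*(-107) = -69 - 68*(-107) = -69 + 7276 = 7207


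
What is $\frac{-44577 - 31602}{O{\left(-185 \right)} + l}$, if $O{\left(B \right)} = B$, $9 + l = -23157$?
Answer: $\frac{76179}{23351} \approx 3.2623$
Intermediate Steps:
$l = -23166$ ($l = -9 - 23157 = -23166$)
$\frac{-44577 - 31602}{O{\left(-185 \right)} + l} = \frac{-44577 - 31602}{-185 - 23166} = - \frac{76179}{-23351} = \left(-76179\right) \left(- \frac{1}{23351}\right) = \frac{76179}{23351}$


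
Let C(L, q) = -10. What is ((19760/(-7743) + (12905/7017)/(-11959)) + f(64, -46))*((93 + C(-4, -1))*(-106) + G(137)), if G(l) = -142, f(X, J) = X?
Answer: -39660428342137260/72195992681 ≈ -5.4934e+5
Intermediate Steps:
((19760/(-7743) + (12905/7017)/(-11959)) + f(64, -46))*((93 + C(-4, -1))*(-106) + G(137)) = ((19760/(-7743) + (12905/7017)/(-11959)) + 64)*((93 - 10)*(-106) - 142) = ((19760*(-1/7743) + (12905*(1/7017))*(-1/11959)) + 64)*(83*(-106) - 142) = ((-19760/7743 + (12905/7017)*(-1/11959)) + 64)*(-8798 - 142) = ((-19760/7743 - 12905/83916303) + 64)*(-8940) = (-184254007855/72195992681 + 64)*(-8940) = (4436289523729/72195992681)*(-8940) = -39660428342137260/72195992681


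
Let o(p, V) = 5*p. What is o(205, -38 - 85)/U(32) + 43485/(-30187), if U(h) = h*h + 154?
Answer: -20283655/35560286 ≈ -0.57040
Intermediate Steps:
U(h) = 154 + h**2 (U(h) = h**2 + 154 = 154 + h**2)
o(205, -38 - 85)/U(32) + 43485/(-30187) = (5*205)/(154 + 32**2) + 43485/(-30187) = 1025/(154 + 1024) + 43485*(-1/30187) = 1025/1178 - 43485/30187 = -20283655/35560286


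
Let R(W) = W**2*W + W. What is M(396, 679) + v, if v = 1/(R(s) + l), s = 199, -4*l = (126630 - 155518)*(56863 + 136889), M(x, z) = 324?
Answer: 455919108409/1407157742 ≈ 324.00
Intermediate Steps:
l = 1399276944 (l = -(126630 - 155518)*(56863 + 136889)/4 = -(-7222)*193752 = -1/4*(-5597107776) = 1399276944)
R(W) = W + W**3 (R(W) = W**3 + W = W + W**3)
v = 1/1407157742 (v = 1/((199 + 199**3) + 1399276944) = 1/((199 + 7880599) + 1399276944) = 1/(7880798 + 1399276944) = 1/1407157742 ≈ 7.1065e-10)
M(396, 679) + v = 324 + 1/1407157742 = 455919108409/1407157742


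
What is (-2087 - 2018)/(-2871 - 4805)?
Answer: 4105/7676 ≈ 0.53478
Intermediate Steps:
(-2087 - 2018)/(-2871 - 4805) = -4105/(-7676) = -4105*(-1/7676) = 4105/7676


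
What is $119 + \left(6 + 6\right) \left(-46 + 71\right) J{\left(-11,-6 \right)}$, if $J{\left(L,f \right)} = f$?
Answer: $-1681$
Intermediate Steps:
$119 + \left(6 + 6\right) \left(-46 + 71\right) J{\left(-11,-6 \right)} = 119 + \left(6 + 6\right) \left(-46 + 71\right) \left(-6\right) = 119 + 12 \cdot 25 \left(-6\right) = 119 + 300 \left(-6\right) = 119 - 1800 = -1681$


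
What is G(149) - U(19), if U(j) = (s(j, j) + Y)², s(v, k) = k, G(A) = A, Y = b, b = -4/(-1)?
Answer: -380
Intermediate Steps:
b = 4 (b = -4*(-1) = 4)
Y = 4
U(j) = (4 + j)² (U(j) = (j + 4)² = (4 + j)²)
G(149) - U(19) = 149 - (4 + 19)² = 149 - 1*23² = 149 - 1*529 = 149 - 529 = -380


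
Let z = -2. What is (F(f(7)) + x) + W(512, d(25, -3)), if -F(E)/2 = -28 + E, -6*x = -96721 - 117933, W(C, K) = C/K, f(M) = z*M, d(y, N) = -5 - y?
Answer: 179213/5 ≈ 35843.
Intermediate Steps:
f(M) = -2*M
x = 107327/3 (x = -(-96721 - 117933)/6 = -⅙*(-214654) = 107327/3 ≈ 35776.)
F(E) = 56 - 2*E (F(E) = -2*(-28 + E) = 56 - 2*E)
(F(f(7)) + x) + W(512, d(25, -3)) = ((56 - (-4)*7) + 107327/3) + 512/(-5 - 1*25) = ((56 - 2*(-14)) + 107327/3) + 512/(-5 - 25) = ((56 + 28) + 107327/3) + 512/(-30) = (84 + 107327/3) + 512*(-1/30) = 107579/3 - 256/15 = 179213/5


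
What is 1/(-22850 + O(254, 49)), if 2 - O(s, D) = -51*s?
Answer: -1/9894 ≈ -0.00010107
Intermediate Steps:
O(s, D) = 2 + 51*s (O(s, D) = 2 - (-51)*s = 2 + 51*s)
1/(-22850 + O(254, 49)) = 1/(-22850 + (2 + 51*254)) = 1/(-22850 + (2 + 12954)) = 1/(-22850 + 12956) = 1/(-9894) = -1/9894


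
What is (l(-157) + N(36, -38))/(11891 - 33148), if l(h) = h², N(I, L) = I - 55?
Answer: -24630/21257 ≈ -1.1587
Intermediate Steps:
N(I, L) = -55 + I
(l(-157) + N(36, -38))/(11891 - 33148) = ((-157)² + (-55 + 36))/(11891 - 33148) = (24649 - 19)/(-21257) = 24630*(-1/21257) = -24630/21257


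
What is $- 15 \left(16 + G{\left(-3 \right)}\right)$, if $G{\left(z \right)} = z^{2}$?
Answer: $-375$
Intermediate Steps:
$- 15 \left(16 + G{\left(-3 \right)}\right) = - 15 \left(16 + \left(-3\right)^{2}\right) = - 15 \left(16 + 9\right) = \left(-15\right) 25 = -375$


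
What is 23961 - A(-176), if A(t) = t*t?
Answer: -7015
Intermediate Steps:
A(t) = t²
23961 - A(-176) = 23961 - 1*(-176)² = 23961 - 1*30976 = 23961 - 30976 = -7015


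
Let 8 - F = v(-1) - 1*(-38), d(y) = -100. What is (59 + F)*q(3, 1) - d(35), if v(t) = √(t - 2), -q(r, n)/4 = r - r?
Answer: 100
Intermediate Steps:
q(r, n) = 0 (q(r, n) = -4*(r - r) = -4*0 = 0)
v(t) = √(-2 + t)
F = -30 - I*√3 (F = 8 - (√(-2 - 1) - 1*(-38)) = 8 - (√(-3) + 38) = 8 - (I*√3 + 38) = 8 - (38 + I*√3) = 8 + (-38 - I*√3) = -30 - I*√3 ≈ -30.0 - 1.732*I)
(59 + F)*q(3, 1) - d(35) = (59 + (-30 - I*√3))*0 - 1*(-100) = (29 - I*√3)*0 + 100 = 0 + 100 = 100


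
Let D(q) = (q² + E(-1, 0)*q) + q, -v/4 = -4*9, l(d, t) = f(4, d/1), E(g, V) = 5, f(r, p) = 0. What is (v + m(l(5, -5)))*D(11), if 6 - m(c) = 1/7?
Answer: 196163/7 ≈ 28023.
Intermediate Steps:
l(d, t) = 0
m(c) = 41/7 (m(c) = 6 - 1/7 = 6 - 1*⅐ = 6 - ⅐ = 41/7)
v = 144 (v = -(-16)*9 = -4*(-36) = 144)
D(q) = q² + 6*q (D(q) = (q² + 5*q) + q = q² + 6*q)
(v + m(l(5, -5)))*D(11) = (144 + 41/7)*(11*(6 + 11)) = 1049*(11*17)/7 = (1049/7)*187 = 196163/7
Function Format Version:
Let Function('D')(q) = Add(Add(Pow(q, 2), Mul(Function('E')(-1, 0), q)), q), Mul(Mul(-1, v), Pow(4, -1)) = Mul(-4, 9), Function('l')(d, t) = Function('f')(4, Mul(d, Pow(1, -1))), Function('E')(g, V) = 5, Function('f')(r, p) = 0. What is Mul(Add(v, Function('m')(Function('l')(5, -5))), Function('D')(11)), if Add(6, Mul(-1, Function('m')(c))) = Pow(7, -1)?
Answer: Rational(196163, 7) ≈ 28023.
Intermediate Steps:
Function('l')(d, t) = 0
Function('m')(c) = Rational(41, 7) (Function('m')(c) = Add(6, Mul(-1, Pow(7, -1))) = Add(6, Mul(-1, Rational(1, 7))) = Add(6, Rational(-1, 7)) = Rational(41, 7))
v = 144 (v = Mul(-4, Mul(-4, 9)) = Mul(-4, -36) = 144)
Function('D')(q) = Add(Pow(q, 2), Mul(6, q)) (Function('D')(q) = Add(Add(Pow(q, 2), Mul(5, q)), q) = Add(Pow(q, 2), Mul(6, q)))
Mul(Add(v, Function('m')(Function('l')(5, -5))), Function('D')(11)) = Mul(Add(144, Rational(41, 7)), Mul(11, Add(6, 11))) = Mul(Rational(1049, 7), Mul(11, 17)) = Mul(Rational(1049, 7), 187) = Rational(196163, 7)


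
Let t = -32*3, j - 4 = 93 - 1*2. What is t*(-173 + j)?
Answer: 7488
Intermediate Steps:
j = 95 (j = 4 + (93 - 1*2) = 4 + (93 - 2) = 4 + 91 = 95)
t = -96
t*(-173 + j) = -96*(-173 + 95) = -96*(-78) = 7488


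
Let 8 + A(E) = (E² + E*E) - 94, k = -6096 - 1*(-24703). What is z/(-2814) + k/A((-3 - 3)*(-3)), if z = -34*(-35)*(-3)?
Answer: 1293079/36582 ≈ 35.347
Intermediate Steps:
k = 18607 (k = -6096 + 24703 = 18607)
z = -3570 (z = 1190*(-3) = -3570)
A(E) = -102 + 2*E² (A(E) = -8 + ((E² + E*E) - 94) = -8 + ((E² + E²) - 94) = -8 + (2*E² - 94) = -8 + (-94 + 2*E²) = -102 + 2*E²)
z/(-2814) + k/A((-3 - 3)*(-3)) = -3570/(-2814) + 18607/(-102 + 2*((-3 - 3)*(-3))²) = -3570*(-1/2814) + 18607/(-102 + 2*(-6*(-3))²) = 85/67 + 18607/(-102 + 2*18²) = 85/67 + 18607/(-102 + 2*324) = 85/67 + 18607/(-102 + 648) = 85/67 + 18607/546 = 1293079/36582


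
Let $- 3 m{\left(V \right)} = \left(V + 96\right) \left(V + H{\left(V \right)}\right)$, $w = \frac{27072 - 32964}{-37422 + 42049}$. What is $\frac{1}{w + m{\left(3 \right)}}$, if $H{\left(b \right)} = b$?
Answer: $- \frac{4627}{922038} \approx -0.0050182$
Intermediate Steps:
$w = - \frac{5892}{4627} \approx -1.2734$
$m{\left(V \right)} = - \frac{2 V \left(96 + V\right)}{3}$ ($m{\left(V \right)} = - \frac{\left(V + 96\right) \left(V + V\right)}{3} = - \frac{\left(96 + V\right) 2 V}{3} = - \frac{2 V \left(96 + V\right)}{3}$)
$\frac{1}{w + m{\left(3 \right)}} = \frac{1}{- \frac{5892}{4627} + \frac{2}{3} \cdot 3 \left(-96 - 3\right)} = \frac{1}{- \frac{5892}{4627} + \frac{2}{3} \cdot 3 \left(-99\right)} = \frac{1}{- \frac{5892}{4627} - 198} = \frac{1}{- \frac{922038}{4627}} = - \frac{4627}{922038}$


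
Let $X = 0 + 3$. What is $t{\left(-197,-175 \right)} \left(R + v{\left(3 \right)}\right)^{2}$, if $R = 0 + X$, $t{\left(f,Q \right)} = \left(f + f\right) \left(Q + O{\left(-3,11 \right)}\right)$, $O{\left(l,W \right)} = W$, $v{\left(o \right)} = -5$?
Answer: $258464$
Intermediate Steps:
$X = 3$
$t{\left(f,Q \right)} = 2 f \left(11 + Q\right)$ ($t{\left(f,Q \right)} = \left(f + f\right) \left(Q + 11\right) = 2 f \left(11 + Q\right)$)
$R = 3$ ($R = 0 + 3 = 3$)
$t{\left(-197,-175 \right)} \left(R + v{\left(3 \right)}\right)^{2} = 2 \left(-197\right) \left(11 - 175\right) \left(3 - 5\right)^{2} = 2 \left(-197\right) \left(-164\right) \left(-2\right)^{2} = 64616 \cdot 4 = 258464$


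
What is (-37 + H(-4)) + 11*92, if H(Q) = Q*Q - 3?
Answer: 988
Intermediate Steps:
H(Q) = -3 + Q² (H(Q) = Q² - 3 = -3 + Q²)
(-37 + H(-4)) + 11*92 = (-37 + (-3 + (-4)²)) + 11*92 = (-37 + (-3 + 16)) + 1012 = (-37 + 13) + 1012 = -24 + 1012 = 988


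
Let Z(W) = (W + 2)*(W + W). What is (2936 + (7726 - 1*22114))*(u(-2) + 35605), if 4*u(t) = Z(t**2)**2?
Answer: -414344812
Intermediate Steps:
Z(W) = 2*W*(2 + W) (Z(W) = (2 + W)*(2*W) = 2*W*(2 + W))
u(t) = t**4*(2 + t**2)**2 (u(t) = (2*t**2*(2 + t**2))**2/4 = (4*t**4*(2 + t**2)**2)/4 = t**4*(2 + t**2)**2)
(2936 + (7726 - 1*22114))*(u(-2) + 35605) = (2936 + (7726 - 1*22114))*((-2)**4*(2 + (-2)**2)**2 + 35605) = (2936 + (7726 - 22114))*(16*(2 + 4)**2 + 35605) = (2936 - 14388)*(16*6**2 + 35605) = -11452*(16*36 + 35605) = -11452*(576 + 35605) = -11452*36181 = -414344812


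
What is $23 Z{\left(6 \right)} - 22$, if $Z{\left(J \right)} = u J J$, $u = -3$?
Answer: $-2506$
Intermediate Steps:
$Z{\left(J \right)} = - 3 J^{2}$ ($Z{\left(J \right)} = - 3 J J = - 3 J^{2}$)
$23 Z{\left(6 \right)} - 22 = 23 \left(- 3 \cdot 6^{2}\right) - 22 = 23 \left(\left(-3\right) 36\right) - 22 = 23 \left(-108\right) - 22 = -2484 - 22 = -2506$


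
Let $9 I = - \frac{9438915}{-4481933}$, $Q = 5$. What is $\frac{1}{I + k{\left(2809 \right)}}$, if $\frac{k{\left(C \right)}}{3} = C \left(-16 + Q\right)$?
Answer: $- \frac{13445799}{1246382083598} \approx -1.0788 \cdot 10^{-5}$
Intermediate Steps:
$k{\left(C \right)} = - 33 C$ ($k{\left(C \right)} = 3 C \left(-16 + 5\right) = 3 C \left(-11\right) = 3 \left(- 11 C\right) = - 33 C$)
$I = \frac{3146305}{13445799}$ ($I = \frac{\left(-9438915\right) \frac{1}{-4481933}}{9} = \frac{\left(-9438915\right) \left(- \frac{1}{4481933}\right)}{9} = \frac{1}{9} \cdot \frac{9438915}{4481933} = \frac{3146305}{13445799} \approx 0.234$)
$\frac{1}{I + k{\left(2809 \right)}} = \frac{1}{\frac{3146305}{13445799} - 92697} = \frac{1}{- \frac{1246382083598}{13445799}} = - \frac{13445799}{1246382083598}$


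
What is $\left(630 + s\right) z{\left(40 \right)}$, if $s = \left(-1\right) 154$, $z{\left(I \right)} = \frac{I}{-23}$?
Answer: $- \frac{19040}{23} \approx -827.83$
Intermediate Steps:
$z{\left(I \right)} = - \frac{I}{23}$ ($z{\left(I \right)} = I \left(- \frac{1}{23}\right) = - \frac{I}{23}$)
$s = -154$
$\left(630 + s\right) z{\left(40 \right)} = \left(630 - 154\right) \left(\left(- \frac{1}{23}\right) 40\right) = 476 \left(- \frac{40}{23}\right) = - \frac{19040}{23}$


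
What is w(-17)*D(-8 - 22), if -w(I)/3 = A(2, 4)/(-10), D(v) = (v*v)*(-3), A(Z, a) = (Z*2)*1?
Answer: -3240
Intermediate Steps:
A(Z, a) = 2*Z (A(Z, a) = (2*Z)*1 = 2*Z)
D(v) = -3*v² (D(v) = v²*(-3) = -3*v²)
w(I) = 6/5 (w(I) = -3*2*2/(-10) = -12*(-1)/10 = -3*(-⅖) = 6/5)
w(-17)*D(-8 - 22) = 6*(-3*(-8 - 22)²)/5 = 6*(-3*(-30)²)/5 = 6*(-3*900)/5 = (6/5)*(-2700) = -3240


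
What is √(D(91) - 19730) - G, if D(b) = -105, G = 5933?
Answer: -5933 + I*√19835 ≈ -5933.0 + 140.84*I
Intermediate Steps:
√(D(91) - 19730) - G = √(-105 - 19730) - 1*5933 = √(-19835) - 5933 = I*√19835 - 5933 = -5933 + I*√19835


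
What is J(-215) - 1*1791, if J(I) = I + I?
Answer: -2221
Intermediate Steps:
J(I) = 2*I
J(-215) - 1*1791 = 2*(-215) - 1*1791 = -430 - 1791 = -2221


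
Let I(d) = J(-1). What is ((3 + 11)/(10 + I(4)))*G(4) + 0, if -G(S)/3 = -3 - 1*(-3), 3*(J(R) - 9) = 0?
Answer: 0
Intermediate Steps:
J(R) = 9 (J(R) = 9 + (⅓)*0 = 9 + 0 = 9)
I(d) = 9
G(S) = 0 (G(S) = -3*(-3 - 1*(-3)) = -3*(-3 + 3) = -3*0 = 0)
((3 + 11)/(10 + I(4)))*G(4) + 0 = ((3 + 11)/(10 + 9))*0 + 0 = (14/19)*0 + 0 = 0 + 0 = 0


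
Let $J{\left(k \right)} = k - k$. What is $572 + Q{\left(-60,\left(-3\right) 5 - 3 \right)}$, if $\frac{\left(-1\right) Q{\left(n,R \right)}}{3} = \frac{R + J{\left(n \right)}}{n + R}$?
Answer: $\frac{7427}{13} \approx 571.31$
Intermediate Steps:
$J{\left(k \right)} = 0$
$Q{\left(n,R \right)} = - \frac{3 R}{R + n}$ ($Q{\left(n,R \right)} = - 3 \frac{R + 0}{n + R} = - 3 \frac{R}{R + n} = - \frac{3 R}{R + n}$)
$572 + Q{\left(-60,\left(-3\right) 5 - 3 \right)} = 572 - \frac{3 \left(\left(-3\right) 5 - 3\right)}{\left(\left(-3\right) 5 - 3\right) - 60} = 572 - \frac{3 \left(-15 - 3\right)}{\left(-15 - 3\right) - 60} = 572 - - \frac{54}{-18 - 60} = 572 - - \frac{54}{-78} = 572 - \left(-54\right) \left(- \frac{1}{78}\right) = 572 - \frac{9}{13} = \frac{7427}{13}$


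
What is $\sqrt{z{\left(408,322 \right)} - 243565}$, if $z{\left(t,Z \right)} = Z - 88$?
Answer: $11 i \sqrt{2011} \approx 493.29 i$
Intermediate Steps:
$z{\left(t,Z \right)} = -88 + Z$ ($z{\left(t,Z \right)} = Z - 88 = -88 + Z$)
$\sqrt{z{\left(408,322 \right)} - 243565} = \sqrt{\left(-88 + 322\right) - 243565} = \sqrt{234 - 243565} = \sqrt{-243331} = 11 i \sqrt{2011}$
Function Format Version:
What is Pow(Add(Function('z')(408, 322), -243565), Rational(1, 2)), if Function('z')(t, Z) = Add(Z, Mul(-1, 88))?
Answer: Mul(11, I, Pow(2011, Rational(1, 2))) ≈ Mul(493.29, I)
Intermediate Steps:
Function('z')(t, Z) = Add(-88, Z) (Function('z')(t, Z) = Add(Z, -88) = Add(-88, Z))
Pow(Add(Function('z')(408, 322), -243565), Rational(1, 2)) = Pow(Add(Add(-88, 322), -243565), Rational(1, 2)) = Pow(Add(234, -243565), Rational(1, 2)) = Pow(-243331, Rational(1, 2)) = Mul(11, I, Pow(2011, Rational(1, 2)))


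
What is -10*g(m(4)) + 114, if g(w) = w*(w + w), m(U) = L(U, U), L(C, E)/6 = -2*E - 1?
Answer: -58206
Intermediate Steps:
L(C, E) = -6 - 12*E (L(C, E) = 6*(-2*E - 1) = 6*(-1 - 2*E) = -6 - 12*E)
m(U) = -6 - 12*U
g(w) = 2*w² (g(w) = w*(2*w) = 2*w²)
-10*g(m(4)) + 114 = -20*(-6 - 12*4)² + 114 = -20*(-6 - 48)² + 114 = -20*(-54)² + 114 = -20*2916 + 114 = -10*5832 + 114 = -58320 + 114 = -58206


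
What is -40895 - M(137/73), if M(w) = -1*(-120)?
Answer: -41015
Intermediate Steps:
M(w) = 120
-40895 - M(137/73) = -40895 - 1*120 = -40895 - 120 = -41015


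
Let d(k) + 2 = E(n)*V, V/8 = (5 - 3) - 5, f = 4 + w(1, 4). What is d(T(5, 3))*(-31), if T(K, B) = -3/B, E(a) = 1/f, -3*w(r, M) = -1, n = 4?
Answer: 3038/13 ≈ 233.69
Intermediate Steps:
w(r, M) = ⅓ (w(r, M) = -⅓*(-1) = ⅓)
f = 13/3 (f = 4 + ⅓ = 13/3 ≈ 4.3333)
V = -24 (V = 8*((5 - 3) - 5) = 8*(2 - 5) = 8*(-3) = -24)
E(a) = 3/13 (E(a) = 1/(13/3) = 3/13)
d(k) = -98/13 (d(k) = -2 + (3/13)*(-24) = -2 - 72/13 = -98/13)
d(T(5, 3))*(-31) = -98/13*(-31) = 3038/13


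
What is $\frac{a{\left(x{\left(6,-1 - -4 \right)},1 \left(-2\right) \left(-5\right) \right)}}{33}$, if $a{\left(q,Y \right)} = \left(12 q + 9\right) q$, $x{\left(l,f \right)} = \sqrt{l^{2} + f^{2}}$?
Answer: $\frac{180}{11} + \frac{9 \sqrt{5}}{11} \approx 18.193$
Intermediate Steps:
$x{\left(l,f \right)} = \sqrt{f^{2} + l^{2}}$
$a{\left(q,Y \right)} = q \left(9 + 12 q\right)$ ($a{\left(q,Y \right)} = \left(9 + 12 q\right) q = q \left(9 + 12 q\right)$)
$\frac{a{\left(x{\left(6,-1 - -4 \right)},1 \left(-2\right) \left(-5\right) \right)}}{33} = \frac{3 \sqrt{\left(-1 - -4\right)^{2} + 6^{2}} \left(3 + 4 \sqrt{\left(-1 - -4\right)^{2} + 6^{2}}\right)}{33} = \frac{3 \sqrt{\left(-1 + 4\right)^{2} + 36} \left(3 + 4 \sqrt{\left(-1 + 4\right)^{2} + 36}\right)}{33} = \frac{3 \sqrt{3^{2} + 36} \left(3 + 4 \sqrt{3^{2} + 36}\right)}{33} = \frac{3 \sqrt{9 + 36} \left(3 + 4 \sqrt{9 + 36}\right)}{33} = \frac{3 \sqrt{45} \left(3 + 4 \sqrt{45}\right)}{33} = \frac{3 \cdot 3 \sqrt{5} \left(3 + 4 \cdot 3 \sqrt{5}\right)}{33} = \frac{3 \cdot 3 \sqrt{5} \left(3 + 12 \sqrt{5}\right)}{33} = \frac{9 \sqrt{5} \left(3 + 12 \sqrt{5}\right)}{33} = \frac{3 \sqrt{5} \left(3 + 12 \sqrt{5}\right)}{11}$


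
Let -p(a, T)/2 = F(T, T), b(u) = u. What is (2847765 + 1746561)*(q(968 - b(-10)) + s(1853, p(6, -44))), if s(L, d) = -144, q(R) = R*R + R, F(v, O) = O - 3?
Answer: 4398230977668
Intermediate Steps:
F(v, O) = -3 + O
p(a, T) = 6 - 2*T (p(a, T) = -2*(-3 + T) = 6 - 2*T)
q(R) = R + R² (q(R) = R² + R = R + R²)
(2847765 + 1746561)*(q(968 - b(-10)) + s(1853, p(6, -44))) = (2847765 + 1746561)*((968 - 1*(-10))*(1 + (968 - 1*(-10))) - 144) = 4594326*((968 + 10)*(1 + (968 + 10)) - 144) = 4594326*(978*(1 + 978) - 144) = 4594326*(978*979 - 144) = 4594326*(957462 - 144) = 4594326*957318 = 4398230977668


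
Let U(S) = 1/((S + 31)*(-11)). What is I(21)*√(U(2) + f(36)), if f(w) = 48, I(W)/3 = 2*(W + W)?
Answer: 84*√52269/11 ≈ 1745.9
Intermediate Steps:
I(W) = 12*W (I(W) = 3*(2*(W + W)) = 3*(2*(2*W)) = 3*(4*W) = 12*W)
U(S) = -1/(11*(31 + S)) (U(S) = -1/11/(31 + S) = -1/(11*(31 + S)))
I(21)*√(U(2) + f(36)) = (12*21)*√(-1/(341 + 11*2) + 48) = 252*√(-1/(341 + 22) + 48) = 252*√(-1/363 + 48) = 252*√(17423/363) = 252*(√52269/33) = 84*√52269/11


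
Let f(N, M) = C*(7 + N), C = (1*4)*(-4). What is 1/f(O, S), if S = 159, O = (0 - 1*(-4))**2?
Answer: -1/368 ≈ -0.0027174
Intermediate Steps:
O = 16 (O = (0 + 4)**2 = 4**2 = 16)
C = -16 (C = 4*(-4) = -16)
f(N, M) = -112 - 16*N (f(N, M) = -16*(7 + N) = -112 - 16*N)
1/f(O, S) = 1/(-112 - 16*16) = 1/(-112 - 256) = 1/(-368) = -1/368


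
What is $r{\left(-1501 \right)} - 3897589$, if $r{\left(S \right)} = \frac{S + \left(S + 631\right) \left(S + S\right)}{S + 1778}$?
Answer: $- \frac{1077021914}{277} \approx -3.8882 \cdot 10^{6}$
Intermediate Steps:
$r{\left(S \right)} = \frac{S + 2 S \left(631 + S\right)}{1778 + S}$ ($r{\left(S \right)} = \frac{S + \left(631 + S\right) 2 S}{1778 + S} = \frac{S + 2 S \left(631 + S\right)}{1778 + S}$)
$r{\left(-1501 \right)} - 3897589 = - \frac{1501 \left(1263 + 2 \left(-1501\right)\right)}{1778 - 1501} - 3897589 = - \frac{1501 \left(1263 - 3002\right)}{277} - 3897589 = \left(-1501\right) \frac{1}{277} \left(-1739\right) - 3897589 = \frac{2610239}{277} - 3897589 = - \frac{1077021914}{277}$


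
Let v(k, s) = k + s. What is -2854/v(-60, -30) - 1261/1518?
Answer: 703147/22770 ≈ 30.880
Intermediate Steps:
-2854/v(-60, -30) - 1261/1518 = -2854/(-60 - 30) - 1261/1518 = -2854/(-90) - 1261*1/1518 = -2854*(-1/90) - 1261/1518 = 1427/45 - 1261/1518 = 703147/22770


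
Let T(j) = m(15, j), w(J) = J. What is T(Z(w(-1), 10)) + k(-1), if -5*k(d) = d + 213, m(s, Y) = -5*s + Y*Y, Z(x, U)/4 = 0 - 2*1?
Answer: -267/5 ≈ -53.400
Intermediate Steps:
Z(x, U) = -8 (Z(x, U) = 4*(0 - 2*1) = 4*(0 - 2) = 4*(-2) = -8)
m(s, Y) = Y² - 5*s (m(s, Y) = -5*s + Y² = Y² - 5*s)
T(j) = -75 + j² (T(j) = j² - 5*15 = j² - 75 = -75 + j²)
k(d) = -213/5 - d/5 (k(d) = -(d + 213)/5 = -(213 + d)/5 = -213/5 - d/5)
T(Z(w(-1), 10)) + k(-1) = (-75 + (-8)²) + (-213/5 - ⅕*(-1)) = (-75 + 64) + (-213/5 + ⅕) = -11 - 212/5 = -267/5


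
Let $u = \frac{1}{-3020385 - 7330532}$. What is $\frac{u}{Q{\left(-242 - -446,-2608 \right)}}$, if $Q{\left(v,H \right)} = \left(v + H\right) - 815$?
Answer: $\frac{1}{33319601823} \approx 3.0012 \cdot 10^{-11}$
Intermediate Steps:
$Q{\left(v,H \right)} = -815 + H + v$ ($Q{\left(v,H \right)} = \left(H + v\right) - 815 = -815 + H + v$)
$u = - \frac{1}{10350917}$ ($u = \frac{1}{-10350917} = - \frac{1}{10350917} \approx -9.661 \cdot 10^{-8}$)
$\frac{u}{Q{\left(-242 - -446,-2608 \right)}} = - \frac{1}{10350917 \left(-815 - 2608 - -204\right)} = - \frac{1}{10350917 \left(-815 - 2608 + \left(-242 + 446\right)\right)} = - \frac{1}{10350917 \left(-815 - 2608 + 204\right)} = - \frac{1}{10350917 \left(-3219\right)} = \left(- \frac{1}{10350917}\right) \left(- \frac{1}{3219}\right) = \frac{1}{33319601823}$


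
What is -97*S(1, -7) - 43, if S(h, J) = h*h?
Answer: -140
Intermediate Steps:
S(h, J) = h²
-97*S(1, -7) - 43 = -97*1² - 43 = -97*1 - 43 = -97 - 43 = -140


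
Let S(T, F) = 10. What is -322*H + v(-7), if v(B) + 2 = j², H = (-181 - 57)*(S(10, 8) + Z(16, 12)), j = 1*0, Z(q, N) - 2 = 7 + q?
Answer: 2682258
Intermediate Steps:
Z(q, N) = 9 + q (Z(q, N) = 2 + (7 + q) = 9 + q)
j = 0
H = -8330 (H = (-181 - 57)*(10 + (9 + 16)) = -238*(10 + 25) = -238*35 = -8330)
v(B) = -2 (v(B) = -2 + 0² = -2 + 0 = -2)
-322*H + v(-7) = -322*(-8330) - 2 = 2682260 - 2 = 2682258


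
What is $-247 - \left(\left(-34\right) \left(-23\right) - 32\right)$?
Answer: $-997$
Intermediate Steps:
$-247 - \left(\left(-34\right) \left(-23\right) - 32\right) = -247 - \left(782 - 32\right) = -247 - 750 = -997$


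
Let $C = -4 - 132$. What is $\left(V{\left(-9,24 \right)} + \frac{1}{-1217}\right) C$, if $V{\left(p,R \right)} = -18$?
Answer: $\frac{2979352}{1217} \approx 2448.1$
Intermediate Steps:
$C = -136$ ($C = -4 - 132 = -136$)
$\left(V{\left(-9,24 \right)} + \frac{1}{-1217}\right) C = \left(-18 + \frac{1}{-1217}\right) \left(-136\right) = \left(-18 - \frac{1}{1217}\right) \left(-136\right) = \left(- \frac{21907}{1217}\right) \left(-136\right) = \frac{2979352}{1217}$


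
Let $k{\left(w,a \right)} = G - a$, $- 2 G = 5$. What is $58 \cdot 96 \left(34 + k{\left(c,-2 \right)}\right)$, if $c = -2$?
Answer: $186528$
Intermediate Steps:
$G = - \frac{5}{2}$ ($G = \left(- \frac{1}{2}\right) 5 = - \frac{5}{2} \approx -2.5$)
$k{\left(w,a \right)} = - \frac{5}{2} - a$
$58 \cdot 96 \left(34 + k{\left(c,-2 \right)}\right) = 58 \cdot 96 \left(34 - \frac{1}{2}\right) = 5568 \left(34 + \left(- \frac{5}{2} + 2\right)\right) = 5568 \left(34 - \frac{1}{2}\right) = 5568 \cdot \frac{67}{2} = 186528$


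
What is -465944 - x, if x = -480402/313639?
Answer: -146137729814/313639 ≈ -4.6594e+5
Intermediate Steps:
x = -480402/313639 (x = -480402*1/313639 = -480402/313639 ≈ -1.5317)
-465944 - x = -465944 - 1*(-480402/313639) = -465944 + 480402/313639 = -146137729814/313639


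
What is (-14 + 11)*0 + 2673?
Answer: 2673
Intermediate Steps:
(-14 + 11)*0 + 2673 = -3*0 + 2673 = 0 + 2673 = 2673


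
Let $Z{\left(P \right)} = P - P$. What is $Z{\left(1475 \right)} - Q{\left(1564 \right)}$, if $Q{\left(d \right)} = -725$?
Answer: $725$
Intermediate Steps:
$Z{\left(P \right)} = 0$
$Z{\left(1475 \right)} - Q{\left(1564 \right)} = 0 - -725 = 0 + 725 = 725$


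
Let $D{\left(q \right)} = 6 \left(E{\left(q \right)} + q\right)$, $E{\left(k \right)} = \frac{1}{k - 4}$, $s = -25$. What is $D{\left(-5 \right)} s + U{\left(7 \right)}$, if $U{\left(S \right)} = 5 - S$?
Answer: $\frac{2294}{3} \approx 764.67$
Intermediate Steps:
$E{\left(k \right)} = \frac{1}{-4 + k}$
$D{\left(q \right)} = 6 q + \frac{6}{-4 + q}$ ($D{\left(q \right)} = 6 \left(\frac{1}{-4 + q} + q\right) = 6 \left(q + \frac{1}{-4 + q}\right) = 6 q + \frac{6}{-4 + q}$)
$D{\left(-5 \right)} s + U{\left(7 \right)} = \frac{6 \left(1 - 5 \left(-4 - 5\right)\right)}{-4 - 5} \left(-25\right) + \left(5 - 7\right) = \frac{6 \left(1 - -45\right)}{-9} \left(-25\right) + \left(5 - 7\right) = 6 \left(- \frac{1}{9}\right) \left(1 + 45\right) \left(-25\right) - 2 = 6 \left(- \frac{1}{9}\right) 46 \left(-25\right) - 2 = \left(- \frac{92}{3}\right) \left(-25\right) - 2 = \frac{2300}{3} - 2 = \frac{2294}{3}$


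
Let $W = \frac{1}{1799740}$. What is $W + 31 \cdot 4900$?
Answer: $\frac{273380506001}{1799740} \approx 1.519 \cdot 10^{5}$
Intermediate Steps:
$W = \frac{1}{1799740} \approx 5.5564 \cdot 10^{-7}$
$W + 31 \cdot 4900 = \frac{1}{1799740} + 31 \cdot 4900 = \frac{1}{1799740} + 151900 = \frac{273380506001}{1799740}$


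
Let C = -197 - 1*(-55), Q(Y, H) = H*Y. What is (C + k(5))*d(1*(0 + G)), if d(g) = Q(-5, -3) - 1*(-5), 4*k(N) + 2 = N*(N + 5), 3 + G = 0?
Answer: -2600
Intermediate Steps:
G = -3 (G = -3 + 0 = -3)
k(N) = -½ + N*(5 + N)/4 (k(N) = -½ + (N*(N + 5))/4 = -½ + (N*(5 + N))/4 = -½ + N*(5 + N)/4)
C = -142 (C = -197 + 55 = -142)
d(g) = 20 (d(g) = -3*(-5) - 1*(-5) = 15 + 5 = 20)
(C + k(5))*d(1*(0 + G)) = (-142 + (-½ + (¼)*5² + (5/4)*5))*20 = (-142 + (-½ + (¼)*25 + 25/4))*20 = (-142 + (-½ + 25/4 + 25/4))*20 = (-142 + 12)*20 = -130*20 = -2600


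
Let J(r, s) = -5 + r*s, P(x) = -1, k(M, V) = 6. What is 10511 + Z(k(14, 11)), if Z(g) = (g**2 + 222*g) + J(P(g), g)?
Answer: 11868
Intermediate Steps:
Z(g) = -5 + g**2 + 221*g (Z(g) = (g**2 + 222*g) + (-5 - g) = -5 + g**2 + 221*g)
10511 + Z(k(14, 11)) = 10511 + (-5 + 6**2 + 221*6) = 10511 + (-5 + 36 + 1326) = 10511 + 1357 = 11868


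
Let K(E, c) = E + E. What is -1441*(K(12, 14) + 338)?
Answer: -521642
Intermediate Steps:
K(E, c) = 2*E
-1441*(K(12, 14) + 338) = -1441*(2*12 + 338) = -1441*(24 + 338) = -1441*362 = -521642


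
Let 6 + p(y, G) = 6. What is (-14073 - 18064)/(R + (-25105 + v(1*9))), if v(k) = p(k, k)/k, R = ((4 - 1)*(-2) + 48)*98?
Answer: 32137/20989 ≈ 1.5311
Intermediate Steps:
p(y, G) = 0 (p(y, G) = -6 + 6 = 0)
R = 4116 (R = (3*(-2) + 48)*98 = (-6 + 48)*98 = 42*98 = 4116)
v(k) = 0 (v(k) = 0/k = 0)
(-14073 - 18064)/(R + (-25105 + v(1*9))) = (-14073 - 18064)/(4116 + (-25105 + 0)) = -32137/(4116 - 25105) = -32137/(-20989) = -32137*(-1/20989) = 32137/20989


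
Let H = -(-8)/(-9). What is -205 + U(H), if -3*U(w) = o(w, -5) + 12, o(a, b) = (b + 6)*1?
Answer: -628/3 ≈ -209.33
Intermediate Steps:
H = -8/9 (H = -(-8)*(-1)/9 = -1*8/9 = -8/9 ≈ -0.88889)
o(a, b) = 6 + b (o(a, b) = (6 + b)*1 = 6 + b)
U(w) = -13/3 (U(w) = -((6 - 5) + 12)/3 = -(1 + 12)/3 = -1/3*13 = -13/3)
-205 + U(H) = -205 - 13/3 = -628/3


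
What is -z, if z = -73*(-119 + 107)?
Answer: -876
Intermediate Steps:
z = 876 (z = -73*(-12) = 876)
-z = -1*876 = -876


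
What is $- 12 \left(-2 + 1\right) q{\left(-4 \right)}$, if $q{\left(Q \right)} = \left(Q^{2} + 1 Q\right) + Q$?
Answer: $96$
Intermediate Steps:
$q{\left(Q \right)} = Q^{2} + 2 Q$ ($q{\left(Q \right)} = \left(Q^{2} + Q\right) + Q = \left(Q + Q^{2}\right) + Q = Q^{2} + 2 Q$)
$- 12 \left(-2 + 1\right) q{\left(-4 \right)} = - 12 \left(-2 + 1\right) \left(- 4 \left(2 - 4\right)\right) = \left(-12\right) \left(-1\right) \left(\left(-4\right) \left(-2\right)\right) = 12 \cdot 8 = 96$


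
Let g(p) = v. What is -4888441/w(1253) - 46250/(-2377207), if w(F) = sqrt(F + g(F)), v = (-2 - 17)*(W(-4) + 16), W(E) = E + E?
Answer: 46250/2377207 - 4888441*sqrt(1101)/1101 ≈ -1.4733e+5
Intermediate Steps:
W(E) = 2*E
v = -152 (v = (-2 - 17)*(2*(-4) + 16) = -19*(-8 + 16) = -19*8 = -152)
g(p) = -152
w(F) = sqrt(-152 + F) (w(F) = sqrt(F - 152) = sqrt(-152 + F))
-4888441/w(1253) - 46250/(-2377207) = -4888441/sqrt(-152 + 1253) - 46250/(-2377207) = -4888441*sqrt(1101)/1101 - 46250*(-1/2377207) = -4888441*sqrt(1101)/1101 + 46250/2377207 = 46250/2377207 - 4888441*sqrt(1101)/1101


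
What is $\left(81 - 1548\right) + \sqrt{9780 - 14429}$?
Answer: $-1467 + i \sqrt{4649} \approx -1467.0 + 68.184 i$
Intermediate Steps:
$\left(81 - 1548\right) + \sqrt{9780 - 14429} = -1467 + \sqrt{-4649} = -1467 + i \sqrt{4649}$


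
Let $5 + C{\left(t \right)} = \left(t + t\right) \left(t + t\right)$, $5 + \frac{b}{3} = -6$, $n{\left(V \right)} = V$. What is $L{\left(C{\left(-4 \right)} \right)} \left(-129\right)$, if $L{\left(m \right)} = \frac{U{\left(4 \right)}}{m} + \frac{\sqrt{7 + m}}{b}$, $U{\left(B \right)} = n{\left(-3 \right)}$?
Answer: $\frac{387}{59} + \frac{43 \sqrt{66}}{11} \approx 38.317$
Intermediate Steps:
$U{\left(B \right)} = -3$
$b = -33$ ($b = -15 + 3 \left(-6\right) = -15 - 18 = -33$)
$C{\left(t \right)} = -5 + 4 t^{2}$ ($C{\left(t \right)} = -5 + \left(t + t\right) \left(t + t\right) = -5 + 2 t 2 t = -5 + 4 t^{2}$)
$L{\left(m \right)} = - \frac{3}{m} - \frac{\sqrt{7 + m}}{33}$ ($L{\left(m \right)} = - \frac{3}{m} + \frac{\sqrt{7 + m}}{-33} = - \frac{3}{m} + \sqrt{7 + m} \left(- \frac{1}{33}\right) = - \frac{3}{m} - \frac{\sqrt{7 + m}}{33}$)
$L{\left(C{\left(-4 \right)} \right)} \left(-129\right) = \left(- \frac{3}{-5 + 4 \left(-4\right)^{2}} - \frac{\sqrt{7 - \left(5 - 4 \left(-4\right)^{2}\right)}}{33}\right) \left(-129\right) = \left(- \frac{3}{-5 + 4 \cdot 16} - \frac{\sqrt{7 + \left(-5 + 4 \cdot 16\right)}}{33}\right) \left(-129\right) = \left(- \frac{3}{-5 + 64} - \frac{\sqrt{7 + \left(-5 + 64\right)}}{33}\right) \left(-129\right) = \left(- \frac{3}{59} - \frac{\sqrt{7 + 59}}{33}\right) \left(-129\right) = \left(\left(-3\right) \frac{1}{59} - \frac{\sqrt{66}}{33}\right) \left(-129\right) = \left(- \frac{3}{59} - \frac{\sqrt{66}}{33}\right) \left(-129\right) = \frac{387}{59} + \frac{43 \sqrt{66}}{11}$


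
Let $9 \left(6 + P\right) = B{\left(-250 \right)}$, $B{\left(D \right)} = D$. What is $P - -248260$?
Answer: $\frac{2234036}{9} \approx 2.4823 \cdot 10^{5}$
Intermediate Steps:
$P = - \frac{304}{9}$ ($P = -6 + \frac{1}{9} \left(-250\right) = -6 - \frac{250}{9} = - \frac{304}{9} \approx -33.778$)
$P - -248260 = - \frac{304}{9} - -248260 = - \frac{304}{9} + 248260 = \frac{2234036}{9}$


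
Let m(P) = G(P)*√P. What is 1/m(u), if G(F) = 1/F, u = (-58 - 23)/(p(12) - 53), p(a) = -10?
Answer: 3*√7/7 ≈ 1.1339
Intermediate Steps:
u = 9/7 (u = (-58 - 23)/(-10 - 53) = -81/(-63) = -81*(-1/63) = 9/7 ≈ 1.2857)
m(P) = P^(-½) (m(P) = √P/P = P^(-½))
1/m(u) = 1/((9/7)^(-½)) = 1/(√7/3) = 3*√7/7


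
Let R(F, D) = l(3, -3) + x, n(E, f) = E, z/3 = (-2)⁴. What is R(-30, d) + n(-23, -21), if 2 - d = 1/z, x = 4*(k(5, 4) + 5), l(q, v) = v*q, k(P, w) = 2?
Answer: -4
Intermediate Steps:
z = 48 (z = 3*(-2)⁴ = 3*16 = 48)
l(q, v) = q*v
x = 28 (x = 4*(2 + 5) = 4*7 = 28)
d = 95/48 (d = 2 - 1/48 = 95/48 ≈ 1.9792)
R(F, D) = 19 (R(F, D) = 3*(-3) + 28 = -9 + 28 = 19)
R(-30, d) + n(-23, -21) = 19 - 23 = -4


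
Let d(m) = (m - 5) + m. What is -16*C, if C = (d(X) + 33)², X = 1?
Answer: -14400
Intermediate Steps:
d(m) = -5 + 2*m (d(m) = (-5 + m) + m = -5 + 2*m)
C = 900 (C = ((-5 + 2*1) + 33)² = ((-5 + 2) + 33)² = (-3 + 33)² = 30² = 900)
-16*C = -16*900 = -14400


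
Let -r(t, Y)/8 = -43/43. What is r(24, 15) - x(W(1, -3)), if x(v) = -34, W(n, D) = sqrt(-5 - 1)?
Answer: 42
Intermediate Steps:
W(n, D) = I*sqrt(6) (W(n, D) = sqrt(-6) = I*sqrt(6))
r(t, Y) = 8 (r(t, Y) = -(-344)/43 = -8*(-1) = 8)
r(24, 15) - x(W(1, -3)) = 8 - 1*(-34) = 8 + 34 = 42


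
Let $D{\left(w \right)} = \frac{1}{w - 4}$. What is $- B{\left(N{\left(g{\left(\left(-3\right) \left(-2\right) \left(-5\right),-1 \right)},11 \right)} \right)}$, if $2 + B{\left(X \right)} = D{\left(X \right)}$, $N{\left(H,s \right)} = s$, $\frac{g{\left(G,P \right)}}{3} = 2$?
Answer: $\frac{13}{7} \approx 1.8571$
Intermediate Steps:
$g{\left(G,P \right)} = 6$ ($g{\left(G,P \right)} = 3 \cdot 2 = 6$)
$D{\left(w \right)} = \frac{1}{-4 + w}$
$B{\left(X \right)} = -2 + \frac{1}{-4 + X}$
$- B{\left(N{\left(g{\left(\left(-3\right) \left(-2\right) \left(-5\right),-1 \right)},11 \right)} \right)} = - \frac{9 - 22}{-4 + 11} = - \frac{9 - 22}{7} = - \frac{-13}{7} = \left(-1\right) \left(- \frac{13}{7}\right) = \frac{13}{7}$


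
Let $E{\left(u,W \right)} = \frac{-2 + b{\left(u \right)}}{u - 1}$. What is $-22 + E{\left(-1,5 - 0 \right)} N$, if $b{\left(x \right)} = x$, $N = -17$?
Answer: $- \frac{95}{2} \approx -47.5$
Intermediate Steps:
$E{\left(u,W \right)} = \frac{-2 + u}{-1 + u}$ ($E{\left(u,W \right)} = \frac{-2 + u}{u - 1} = \frac{-2 + u}{-1 + u}$)
$-22 + E{\left(-1,5 - 0 \right)} N = -22 + \frac{-2 - 1}{-1 - 1} \left(-17\right) = -22 + \frac{1}{-2} \left(-3\right) \left(-17\right) = -22 + \left(- \frac{1}{2}\right) \left(-3\right) \left(-17\right) = -22 + \frac{3}{2} \left(-17\right) = -22 - \frac{51}{2} = - \frac{95}{2}$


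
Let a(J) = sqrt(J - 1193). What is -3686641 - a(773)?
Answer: -3686641 - 2*I*sqrt(105) ≈ -3.6866e+6 - 20.494*I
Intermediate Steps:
a(J) = sqrt(-1193 + J)
-3686641 - a(773) = -3686641 - sqrt(-1193 + 773) = -3686641 - sqrt(-420) = -3686641 - 2*I*sqrt(105)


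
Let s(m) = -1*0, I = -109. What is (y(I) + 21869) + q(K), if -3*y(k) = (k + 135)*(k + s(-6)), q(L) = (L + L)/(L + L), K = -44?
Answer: 68444/3 ≈ 22815.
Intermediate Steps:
q(L) = 1 (q(L) = (2*L)/((2*L)) = (2*L)*(1/(2*L)) = 1)
s(m) = 0
y(k) = -k*(135 + k)/3 (y(k) = -(k + 135)*(k + 0)/3 = -(135 + k)*k/3 = -k*(135 + k)/3)
(y(I) + 21869) + q(K) = ((⅓)*(-109)*(-135 - 1*(-109)) + 21869) + 1 = ((⅓)*(-109)*(-135 + 109) + 21869) + 1 = ((⅓)*(-109)*(-26) + 21869) + 1 = (2834/3 + 21869) + 1 = 68441/3 + 1 = 68444/3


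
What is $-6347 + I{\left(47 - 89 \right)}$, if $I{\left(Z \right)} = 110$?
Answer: $-6237$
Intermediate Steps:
$-6347 + I{\left(47 - 89 \right)} = -6347 + 110 = -6237$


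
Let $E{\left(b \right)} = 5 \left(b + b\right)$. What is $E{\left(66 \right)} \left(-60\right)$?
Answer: $-39600$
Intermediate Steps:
$E{\left(b \right)} = 10 b$ ($E{\left(b \right)} = 5 \cdot 2 b = 10 b$)
$E{\left(66 \right)} \left(-60\right) = 10 \cdot 66 \left(-60\right) = 660 \left(-60\right) = -39600$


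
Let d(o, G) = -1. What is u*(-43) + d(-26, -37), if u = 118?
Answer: -5075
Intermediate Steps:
u*(-43) + d(-26, -37) = 118*(-43) - 1 = -5074 - 1 = -5075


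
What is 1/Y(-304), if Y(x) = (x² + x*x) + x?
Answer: 1/184528 ≈ 5.4192e-6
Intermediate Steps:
Y(x) = x + 2*x² (Y(x) = (x² + x²) + x = 2*x² + x = x + 2*x²)
1/Y(-304) = 1/(-304*(1 + 2*(-304))) = 1/(-304*(1 - 608)) = 1/(-304*(-607)) = 1/184528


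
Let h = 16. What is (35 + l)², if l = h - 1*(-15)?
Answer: 4356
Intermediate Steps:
l = 31 (l = 16 - 1*(-15) = 16 + 15 = 31)
(35 + l)² = (35 + 31)² = 66² = 4356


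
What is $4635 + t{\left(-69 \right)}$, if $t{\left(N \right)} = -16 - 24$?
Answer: $4595$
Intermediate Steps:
$t{\left(N \right)} = -40$
$4635 + t{\left(-69 \right)} = 4635 - 40 = 4595$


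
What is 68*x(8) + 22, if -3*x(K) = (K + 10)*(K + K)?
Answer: -6506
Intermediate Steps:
x(K) = -2*K*(10 + K)/3 (x(K) = -(K + 10)*(K + K)/3 = -(10 + K)*2*K/3 = -2*K*(10 + K)/3)
68*x(8) + 22 = 68*(-2/3*8*(10 + 8)) + 22 = 68*(-2/3*8*18) + 22 = 68*(-96) + 22 = -6528 + 22 = -6506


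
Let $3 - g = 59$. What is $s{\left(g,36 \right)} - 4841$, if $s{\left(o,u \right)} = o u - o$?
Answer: $-6801$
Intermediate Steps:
$g = -56$ ($g = 3 - 59 = -56$)
$s{\left(o,u \right)} = - o + o u$
$s{\left(g,36 \right)} - 4841 = - 56 \left(-1 + 36\right) - 4841 = \left(-56\right) 35 - 4841 = -1960 - 4841 = -6801$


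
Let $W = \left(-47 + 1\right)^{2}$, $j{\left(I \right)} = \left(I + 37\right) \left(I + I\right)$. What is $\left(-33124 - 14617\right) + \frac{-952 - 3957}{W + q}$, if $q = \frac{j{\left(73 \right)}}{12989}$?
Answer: $- \frac{1312978691945}{27500784} \approx -47743.0$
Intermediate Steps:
$j{\left(I \right)} = 2 I \left(37 + I\right)$ ($j{\left(I \right)} = \left(37 + I\right) 2 I = 2 I \left(37 + I\right)$)
$W = 2116$ ($W = \left(-46\right)^{2} = 2116$)
$q = \frac{16060}{12989}$ ($q = \frac{2 \cdot 73 \left(37 + 73\right)}{12989} = 2 \cdot 73 \cdot 110 \cdot \frac{1}{12989} = 16060 \cdot \frac{1}{12989} = \frac{16060}{12989} \approx 1.2364$)
$\left(-33124 - 14617\right) + \frac{-952 - 3957}{W + q} = \left(-33124 - 14617\right) + \frac{-952 - 3957}{2116 + \frac{16060}{12989}} = -47741 - \frac{4909}{\frac{27500784}{12989}} = -47741 - \frac{63763001}{27500784} = - \frac{1312978691945}{27500784}$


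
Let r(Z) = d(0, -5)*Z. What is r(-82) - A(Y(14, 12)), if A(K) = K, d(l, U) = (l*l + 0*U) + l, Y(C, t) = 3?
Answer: -3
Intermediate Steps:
d(l, U) = l + l² (d(l, U) = (l² + 0) + l = l² + l = l + l²)
r(Z) = 0 (r(Z) = (0*(1 + 0))*Z = (0*1)*Z = 0*Z = 0)
r(-82) - A(Y(14, 12)) = 0 - 1*3 = 0 - 3 = -3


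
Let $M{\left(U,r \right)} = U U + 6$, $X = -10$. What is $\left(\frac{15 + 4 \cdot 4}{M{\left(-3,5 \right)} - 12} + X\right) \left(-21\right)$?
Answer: $-7$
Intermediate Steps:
$M{\left(U,r \right)} = 6 + U^{2}$ ($M{\left(U,r \right)} = U^{2} + 6 = 6 + U^{2}$)
$\left(\frac{15 + 4 \cdot 4}{M{\left(-3,5 \right)} - 12} + X\right) \left(-21\right) = \left(\frac{15 + 4 \cdot 4}{\left(6 + \left(-3\right)^{2}\right) - 12} - 10\right) \left(-21\right) = \left(\frac{15 + 16}{\left(6 + 9\right) - 12} - 10\right) \left(-21\right) = \left(\frac{31}{15 - 12} - 10\right) \left(-21\right) = \left(\frac{31}{3} - 10\right) \left(-21\right) = \frac{1}{3} \left(-21\right) = -7$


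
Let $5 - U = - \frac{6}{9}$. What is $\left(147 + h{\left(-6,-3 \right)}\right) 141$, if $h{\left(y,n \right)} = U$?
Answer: $21526$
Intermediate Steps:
$U = \frac{17}{3}$ ($U = 5 - - \frac{6}{9} = 5 - \left(-6\right) \frac{1}{9} = 5 - - \frac{2}{3} = 5 + \frac{2}{3} = \frac{17}{3} \approx 5.6667$)
$h{\left(y,n \right)} = \frac{17}{3}$
$\left(147 + h{\left(-6,-3 \right)}\right) 141 = \left(147 + \frac{17}{3}\right) 141 = \frac{458}{3} \cdot 141 = 21526$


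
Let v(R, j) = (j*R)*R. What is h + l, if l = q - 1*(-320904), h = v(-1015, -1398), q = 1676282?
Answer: -1438257364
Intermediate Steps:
v(R, j) = j*R**2 (v(R, j) = (R*j)*R = j*R**2)
h = -1440254550 (h = -1398*(-1015)**2 = -1398*1030225 = -1440254550)
l = 1997186 (l = 1676282 - 1*(-320904) = 1676282 + 320904 = 1997186)
h + l = -1440254550 + 1997186 = -1438257364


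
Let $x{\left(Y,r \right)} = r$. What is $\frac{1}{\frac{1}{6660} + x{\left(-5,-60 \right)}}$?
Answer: $- \frac{6660}{399599} \approx -0.016667$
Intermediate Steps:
$\frac{1}{\frac{1}{6660} + x{\left(-5,-60 \right)}} = \frac{1}{\frac{1}{6660} - 60} = \frac{1}{- \frac{399599}{6660}} = - \frac{6660}{399599}$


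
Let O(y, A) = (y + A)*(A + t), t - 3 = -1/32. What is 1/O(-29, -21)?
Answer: 16/14425 ≈ 0.0011092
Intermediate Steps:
t = 95/32 (t = 3 - 1/32 = 95/32 ≈ 2.9688)
O(y, A) = (95/32 + A)*(A + y) (O(y, A) = (y + A)*(A + 95/32) = (A + y)*(95/32 + A) = (95/32 + A)*(A + y))
1/O(-29, -21) = 1/((-21)² + (95/32)*(-21) + (95/32)*(-29) - 21*(-29)) = 1/(441 - 1995/32 - 2755/32 + 609) = 1/(14425/16) = 16/14425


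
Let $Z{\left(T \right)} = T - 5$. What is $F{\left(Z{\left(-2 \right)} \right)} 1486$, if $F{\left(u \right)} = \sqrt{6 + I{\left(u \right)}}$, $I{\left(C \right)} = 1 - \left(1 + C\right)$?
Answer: $1486 \sqrt{13} \approx 5357.9$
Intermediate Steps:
$Z{\left(T \right)} = -5 + T$
$I{\left(C \right)} = - C$
$F{\left(u \right)} = \sqrt{6 - u}$
$F{\left(Z{\left(-2 \right)} \right)} 1486 = \sqrt{6 - \left(-5 - 2\right)} 1486 = \sqrt{6 - -7} \cdot 1486 = \sqrt{6 + 7} \cdot 1486 = \sqrt{13} \cdot 1486 = 1486 \sqrt{13}$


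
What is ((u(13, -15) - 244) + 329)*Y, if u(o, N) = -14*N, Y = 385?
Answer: 113575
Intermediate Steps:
((u(13, -15) - 244) + 329)*Y = ((-14*(-15) - 244) + 329)*385 = ((210 - 244) + 329)*385 = (-34 + 329)*385 = 295*385 = 113575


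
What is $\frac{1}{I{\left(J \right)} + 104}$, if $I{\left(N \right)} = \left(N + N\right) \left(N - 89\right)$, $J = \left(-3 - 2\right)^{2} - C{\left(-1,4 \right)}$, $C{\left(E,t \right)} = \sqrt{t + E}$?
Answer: $- \frac{515}{1588308} - \frac{13 \sqrt{3}}{1588308} \approx -0.00033842$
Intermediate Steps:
$C{\left(E,t \right)} = \sqrt{E + t}$
$J = 25 - \sqrt{3}$ ($J = \left(-3 - 2\right)^{2} - \sqrt{-1 + 4} = \left(-5\right)^{2} - \sqrt{3} = 25 - \sqrt{3} \approx 23.268$)
$I{\left(N \right)} = 2 N \left(-89 + N\right)$
$\frac{1}{I{\left(J \right)} + 104} = \frac{1}{2 \left(25 - \sqrt{3}\right) \left(-89 + \left(25 - \sqrt{3}\right)\right) + 104} = \frac{1}{2 \left(25 - \sqrt{3}\right) \left(-64 - \sqrt{3}\right) + 104} = \frac{1}{2 \left(-64 - \sqrt{3}\right) \left(25 - \sqrt{3}\right) + 104} = \frac{1}{104 + 2 \left(-64 - \sqrt{3}\right) \left(25 - \sqrt{3}\right)}$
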